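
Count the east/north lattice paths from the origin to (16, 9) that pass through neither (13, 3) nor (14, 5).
Number of paths = 1846715

Inclusion–exclusion. Total paths: C(25, 16) = 2042975. Through P₁: C(16, 13)·C(9, 3) = 47040. Through P₂: C(19, 14)·C(6, 2) = 174420. Since P₁ is strictly southwest of P₂, a monotone path through both must visit P₁ then P₂; paths through both = C(16, 13)·C(3, 1)·C(6, 2) = 25200. Avoid both = 2042975 − 47040 − 174420 + 25200 = 1846715.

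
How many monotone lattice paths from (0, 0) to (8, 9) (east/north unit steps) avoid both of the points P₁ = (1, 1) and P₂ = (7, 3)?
Number of paths = 10992

Inclusion–exclusion. Total paths: C(17, 8) = 24310. Through P₁: C(2, 1)·C(15, 7) = 12870. Through P₂: C(10, 7)·C(7, 1) = 840. Since P₁ is strictly southwest of P₂, a monotone path through both must visit P₁ then P₂; paths through both = C(2, 1)·C(8, 6)·C(7, 1) = 392. Avoid both = 24310 − 12870 − 840 + 392 = 10992.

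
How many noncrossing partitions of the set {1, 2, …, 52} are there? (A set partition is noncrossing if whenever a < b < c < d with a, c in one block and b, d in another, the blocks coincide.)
C_52 = 29869166945772625950142417512

These noncrossing partitions are counted by the Catalan number C_n = (1/(n + 1)) · C(2n, n). For n = 52: C_52 = (1/53) · C(104, 52) = 1583065848125949175357548128136/53 = 29869166945772625950142417512.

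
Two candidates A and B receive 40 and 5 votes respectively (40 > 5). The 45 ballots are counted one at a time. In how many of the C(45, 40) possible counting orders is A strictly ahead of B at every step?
Strict-lead orderings = 950257

Total orderings of the 45 votes with 40 for A: C(45, 40) = 1221759. By the Bertrand ballot formula (Cycle Lemma / reflection principle), the number of orderings in which A is strictly ahead of B throughout is (p − q)/(p + q) · C(p + q, p) = (40 − 5)/(40 + 5) · 1221759 = 950257.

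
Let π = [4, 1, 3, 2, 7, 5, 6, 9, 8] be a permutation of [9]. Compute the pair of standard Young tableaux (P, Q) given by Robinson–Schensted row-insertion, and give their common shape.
P = [1, 2, 5, 6, 8] / [3, 7, 9] / [4];  Q = [1, 3, 5, 7, 8] / [2, 6, 9] / [4];  common shape = (5, 3, 1)

Row-insert the values π_1, π_2, … into P one at a time, bumping the leftmost entry strictly greater than the inserted value down to the next row. The recording tableau Q records, in position (i, j), the step at which that cell was added to P.
  Insert 4 (step 1): P = [4];  Q = [1]
  Insert 1 (step 2): P = [1] / [4];  Q = [1] / [2]
  Insert 3 (step 3): P = [1, 3] / [4];  Q = [1, 3] / [2]
  Insert 2 (step 4): P = [1, 2] / [3] / [4];  Q = [1, 3] / [2] / [4]
  Insert 7 (step 5): P = [1, 2, 7] / [3] / [4];  Q = [1, 3, 5] / [2] / [4]
  Insert 5 (step 6): P = [1, 2, 5] / [3, 7] / [4];  Q = [1, 3, 5] / [2, 6] / [4]
  Insert 6 (step 7): P = [1, 2, 5, 6] / [3, 7] / [4];  Q = [1, 3, 5, 7] / [2, 6] / [4]
  Insert 9 (step 8): P = [1, 2, 5, 6, 9] / [3, 7] / [4];  Q = [1, 3, 5, 7, 8] / [2, 6] / [4]
  Insert 8 (step 9): P = [1, 2, 5, 6, 8] / [3, 7, 9] / [4];  Q = [1, 3, 5, 7, 8] / [2, 6, 9] / [4]
Final shape: (5, 3, 1).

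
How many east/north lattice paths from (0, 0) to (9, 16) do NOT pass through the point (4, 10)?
Number of paths = 1580513

Total paths from (0, 0) to (9, 16): C(25, 9) = 2042975. Paths through (4, 10): (paths (0, 0) → (4, 10)) × (paths (4, 10) → (9, 16)) = C(14, 4) · C(11, 5) = 1001 · 462 = 462462. Avoidance count = 2042975 − 462462 = 1580513.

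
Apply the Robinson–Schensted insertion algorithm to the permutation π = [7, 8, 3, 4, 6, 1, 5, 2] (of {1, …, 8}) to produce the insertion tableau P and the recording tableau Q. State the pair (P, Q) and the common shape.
P = [1, 2, 5] / [3, 4] / [6, 8] / [7];  Q = [1, 2, 5] / [3, 4] / [6, 7] / [8];  common shape = (3, 2, 2, 1)

Row-insert the values π_1, π_2, … into P one at a time, bumping the leftmost entry strictly greater than the inserted value down to the next row. The recording tableau Q records, in position (i, j), the step at which that cell was added to P.
  Insert 7 (step 1): P = [7];  Q = [1]
  Insert 8 (step 2): P = [7, 8];  Q = [1, 2]
  Insert 3 (step 3): P = [3, 8] / [7];  Q = [1, 2] / [3]
  Insert 4 (step 4): P = [3, 4] / [7, 8];  Q = [1, 2] / [3, 4]
  Insert 6 (step 5): P = [3, 4, 6] / [7, 8];  Q = [1, 2, 5] / [3, 4]
  Insert 1 (step 6): P = [1, 4, 6] / [3, 8] / [7];  Q = [1, 2, 5] / [3, 4] / [6]
  Insert 5 (step 7): P = [1, 4, 5] / [3, 6] / [7, 8];  Q = [1, 2, 5] / [3, 4] / [6, 7]
  Insert 2 (step 8): P = [1, 2, 5] / [3, 4] / [6, 8] / [7];  Q = [1, 2, 5] / [3, 4] / [6, 7] / [8]
Final shape: (3, 2, 2, 1).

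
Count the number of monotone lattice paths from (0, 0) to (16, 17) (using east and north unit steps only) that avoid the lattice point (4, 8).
Number of paths = 1021307760

Total paths from (0, 0) to (16, 17): C(33, 16) = 1166803110. Paths through (4, 8): (paths (0, 0) → (4, 8)) × (paths (4, 8) → (16, 17)) = C(12, 4) · C(21, 12) = 495 · 293930 = 145495350. Avoidance count = 1166803110 − 145495350 = 1021307760.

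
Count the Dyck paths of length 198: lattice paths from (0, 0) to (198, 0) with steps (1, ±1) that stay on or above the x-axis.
C_99 = 227508830794229349661819540395688853956041682601541047340

These Dyck paths are counted by the Catalan number C_n = (1/(n + 1)) · C(2n, n). For n = 99: C_99 = (1/100) · C(198, 99) = 22750883079422934966181954039568885395604168260154104734000/100 = 227508830794229349661819540395688853956041682601541047340.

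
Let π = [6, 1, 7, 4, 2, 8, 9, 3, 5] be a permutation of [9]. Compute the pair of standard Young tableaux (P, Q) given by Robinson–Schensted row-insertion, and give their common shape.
P = [1, 2, 3, 5] / [4, 7, 8, 9] / [6];  Q = [1, 3, 6, 7] / [2, 4, 8, 9] / [5];  common shape = (4, 4, 1)

Row-insert the values π_1, π_2, … into P one at a time, bumping the leftmost entry strictly greater than the inserted value down to the next row. The recording tableau Q records, in position (i, j), the step at which that cell was added to P.
  Insert 6 (step 1): P = [6];  Q = [1]
  Insert 1 (step 2): P = [1] / [6];  Q = [1] / [2]
  Insert 7 (step 3): P = [1, 7] / [6];  Q = [1, 3] / [2]
  Insert 4 (step 4): P = [1, 4] / [6, 7];  Q = [1, 3] / [2, 4]
  Insert 2 (step 5): P = [1, 2] / [4, 7] / [6];  Q = [1, 3] / [2, 4] / [5]
  Insert 8 (step 6): P = [1, 2, 8] / [4, 7] / [6];  Q = [1, 3, 6] / [2, 4] / [5]
  Insert 9 (step 7): P = [1, 2, 8, 9] / [4, 7] / [6];  Q = [1, 3, 6, 7] / [2, 4] / [5]
  Insert 3 (step 8): P = [1, 2, 3, 9] / [4, 7, 8] / [6];  Q = [1, 3, 6, 7] / [2, 4, 8] / [5]
  Insert 5 (step 9): P = [1, 2, 3, 5] / [4, 7, 8, 9] / [6];  Q = [1, 3, 6, 7] / [2, 4, 8, 9] / [5]
Final shape: (4, 4, 1).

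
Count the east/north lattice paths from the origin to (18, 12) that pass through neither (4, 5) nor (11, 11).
Number of paths = 67928217

Inclusion–exclusion. Total paths: C(30, 18) = 86493225. Through P₁: C(9, 4)·C(21, 14) = 14651280. Through P₂: C(22, 11)·C(8, 7) = 5643456. Since P₁ is strictly southwest of P₂, a monotone path through both must visit P₁ then P₂; paths through both = C(9, 4)·C(13, 7)·C(8, 7) = 1729728. Avoid both = 86493225 − 14651280 − 5643456 + 1729728 = 67928217.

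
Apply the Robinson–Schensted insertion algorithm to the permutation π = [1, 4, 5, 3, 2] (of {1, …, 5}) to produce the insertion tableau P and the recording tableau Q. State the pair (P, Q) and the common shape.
P = [1, 2, 5] / [3] / [4];  Q = [1, 2, 3] / [4] / [5];  common shape = (3, 1, 1)

Row-insert the values π_1, π_2, … into P one at a time, bumping the leftmost entry strictly greater than the inserted value down to the next row. The recording tableau Q records, in position (i, j), the step at which that cell was added to P.
  Insert 1 (step 1): P = [1];  Q = [1]
  Insert 4 (step 2): P = [1, 4];  Q = [1, 2]
  Insert 5 (step 3): P = [1, 4, 5];  Q = [1, 2, 3]
  Insert 3 (step 4): P = [1, 3, 5] / [4];  Q = [1, 2, 3] / [4]
  Insert 2 (step 5): P = [1, 2, 5] / [3] / [4];  Q = [1, 2, 3] / [4] / [5]
Final shape: (3, 1, 1).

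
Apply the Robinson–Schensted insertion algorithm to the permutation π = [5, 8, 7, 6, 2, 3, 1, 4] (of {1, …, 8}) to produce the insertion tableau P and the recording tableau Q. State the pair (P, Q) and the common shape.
P = [1, 3, 4] / [2, 6] / [5] / [7] / [8];  Q = [1, 2, 8] / [3, 6] / [4] / [5] / [7];  common shape = (3, 2, 1, 1, 1)

Row-insert the values π_1, π_2, … into P one at a time, bumping the leftmost entry strictly greater than the inserted value down to the next row. The recording tableau Q records, in position (i, j), the step at which that cell was added to P.
  Insert 5 (step 1): P = [5];  Q = [1]
  Insert 8 (step 2): P = [5, 8];  Q = [1, 2]
  Insert 7 (step 3): P = [5, 7] / [8];  Q = [1, 2] / [3]
  Insert 6 (step 4): P = [5, 6] / [7] / [8];  Q = [1, 2] / [3] / [4]
  Insert 2 (step 5): P = [2, 6] / [5] / [7] / [8];  Q = [1, 2] / [3] / [4] / [5]
  Insert 3 (step 6): P = [2, 3] / [5, 6] / [7] / [8];  Q = [1, 2] / [3, 6] / [4] / [5]
  Insert 1 (step 7): P = [1, 3] / [2, 6] / [5] / [7] / [8];  Q = [1, 2] / [3, 6] / [4] / [5] / [7]
  Insert 4 (step 8): P = [1, 3, 4] / [2, 6] / [5] / [7] / [8];  Q = [1, 2, 8] / [3, 6] / [4] / [5] / [7]
Final shape: (3, 2, 1, 1, 1).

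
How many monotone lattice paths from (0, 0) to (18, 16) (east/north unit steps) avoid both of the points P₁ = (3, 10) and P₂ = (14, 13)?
Number of paths = 1490045066

Inclusion–exclusion. Total paths: C(34, 18) = 2203961430. Through P₁: C(13, 3)·C(21, 15) = 15519504. Through P₂: C(27, 14)·C(7, 4) = 702040500. Since P₁ is strictly southwest of P₂, a monotone path through both must visit P₁ then P₂; paths through both = C(13, 3)·C(14, 11)·C(7, 4) = 3643640. Avoid both = 2203961430 − 15519504 − 702040500 + 3643640 = 1490045066.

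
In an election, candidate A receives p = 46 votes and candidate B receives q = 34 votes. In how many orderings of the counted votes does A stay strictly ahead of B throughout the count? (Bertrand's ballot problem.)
Strict-lead orderings = 6608222917372422478860

Total orderings of the 80 votes with 46 for A: C(80, 46) = 44054819449149483192400. By the Bertrand ballot formula (Cycle Lemma / reflection principle), the number of orderings in which A is strictly ahead of B throughout is (p − q)/(p + q) · C(p + q, p) = (46 − 34)/(46 + 34) · 44054819449149483192400 = 6608222917372422478860.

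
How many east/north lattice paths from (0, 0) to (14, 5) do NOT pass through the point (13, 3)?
Number of paths = 9948

Total paths from (0, 0) to (14, 5): C(19, 14) = 11628. Paths through (13, 3): (paths (0, 0) → (13, 3)) × (paths (13, 3) → (14, 5)) = C(16, 13) · C(3, 1) = 560 · 3 = 1680. Avoidance count = 11628 − 1680 = 9948.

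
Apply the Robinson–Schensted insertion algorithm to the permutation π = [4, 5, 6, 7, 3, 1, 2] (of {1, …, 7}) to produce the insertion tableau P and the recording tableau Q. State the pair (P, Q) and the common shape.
P = [1, 2, 6, 7] / [3, 5] / [4];  Q = [1, 2, 3, 4] / [5, 7] / [6];  common shape = (4, 2, 1)

Row-insert the values π_1, π_2, … into P one at a time, bumping the leftmost entry strictly greater than the inserted value down to the next row. The recording tableau Q records, in position (i, j), the step at which that cell was added to P.
  Insert 4 (step 1): P = [4];  Q = [1]
  Insert 5 (step 2): P = [4, 5];  Q = [1, 2]
  Insert 6 (step 3): P = [4, 5, 6];  Q = [1, 2, 3]
  Insert 7 (step 4): P = [4, 5, 6, 7];  Q = [1, 2, 3, 4]
  Insert 3 (step 5): P = [3, 5, 6, 7] / [4];  Q = [1, 2, 3, 4] / [5]
  Insert 1 (step 6): P = [1, 5, 6, 7] / [3] / [4];  Q = [1, 2, 3, 4] / [5] / [6]
  Insert 2 (step 7): P = [1, 2, 6, 7] / [3, 5] / [4];  Q = [1, 2, 3, 4] / [5, 7] / [6]
Final shape: (4, 2, 1).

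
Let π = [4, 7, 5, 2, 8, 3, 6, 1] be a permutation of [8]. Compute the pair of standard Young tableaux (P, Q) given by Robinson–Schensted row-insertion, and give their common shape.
P = [1, 3, 6] / [2, 5, 8] / [4] / [7];  Q = [1, 2, 5] / [3, 6, 7] / [4] / [8];  common shape = (3, 3, 1, 1)

Row-insert the values π_1, π_2, … into P one at a time, bumping the leftmost entry strictly greater than the inserted value down to the next row. The recording tableau Q records, in position (i, j), the step at which that cell was added to P.
  Insert 4 (step 1): P = [4];  Q = [1]
  Insert 7 (step 2): P = [4, 7];  Q = [1, 2]
  Insert 5 (step 3): P = [4, 5] / [7];  Q = [1, 2] / [3]
  Insert 2 (step 4): P = [2, 5] / [4] / [7];  Q = [1, 2] / [3] / [4]
  Insert 8 (step 5): P = [2, 5, 8] / [4] / [7];  Q = [1, 2, 5] / [3] / [4]
  Insert 3 (step 6): P = [2, 3, 8] / [4, 5] / [7];  Q = [1, 2, 5] / [3, 6] / [4]
  Insert 6 (step 7): P = [2, 3, 6] / [4, 5, 8] / [7];  Q = [1, 2, 5] / [3, 6, 7] / [4]
  Insert 1 (step 8): P = [1, 3, 6] / [2, 5, 8] / [4] / [7];  Q = [1, 2, 5] / [3, 6, 7] / [4] / [8]
Final shape: (3, 3, 1, 1).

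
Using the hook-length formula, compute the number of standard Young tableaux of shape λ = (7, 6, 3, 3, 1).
# SYT of shape (7, 6, 3, 3, 1) = 94057600

Hook-length formula: f^λ = n! / Π hook(c), product over all cells c of the Young diagram. For λ = (7, 6, 3, 3, 1), n = 20 boxes. Hook lengths by row (left-to-right, top-to-bottom): [11, 9, 8, 5, 4, 3, 1]; [9, 7, 6, 3, 2, 1]; [5, 3, 2]; [4, 2, 1]; [1]. Product of hooks = 25866086400. So f^λ = 20! / 25866086400 = 2432902008176640000 / 25866086400 = 94057600.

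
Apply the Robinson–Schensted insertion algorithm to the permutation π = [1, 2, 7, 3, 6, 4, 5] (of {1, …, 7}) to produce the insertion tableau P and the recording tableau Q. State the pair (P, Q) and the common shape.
P = [1, 2, 3, 4, 5] / [6] / [7];  Q = [1, 2, 3, 5, 7] / [4] / [6];  common shape = (5, 1, 1)

Row-insert the values π_1, π_2, … into P one at a time, bumping the leftmost entry strictly greater than the inserted value down to the next row. The recording tableau Q records, in position (i, j), the step at which that cell was added to P.
  Insert 1 (step 1): P = [1];  Q = [1]
  Insert 2 (step 2): P = [1, 2];  Q = [1, 2]
  Insert 7 (step 3): P = [1, 2, 7];  Q = [1, 2, 3]
  Insert 3 (step 4): P = [1, 2, 3] / [7];  Q = [1, 2, 3] / [4]
  Insert 6 (step 5): P = [1, 2, 3, 6] / [7];  Q = [1, 2, 3, 5] / [4]
  Insert 4 (step 6): P = [1, 2, 3, 4] / [6] / [7];  Q = [1, 2, 3, 5] / [4] / [6]
  Insert 5 (step 7): P = [1, 2, 3, 4, 5] / [6] / [7];  Q = [1, 2, 3, 5, 7] / [4] / [6]
Final shape: (5, 1, 1).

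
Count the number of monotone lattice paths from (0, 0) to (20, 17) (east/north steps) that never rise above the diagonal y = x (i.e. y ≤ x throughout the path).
Number of paths = 3029594040

By the reflection principle (André's argument), the number of monotone paths to (20, 17) with n ≤ m that never go above y = x is C(37, 20) − C(37, 21) = 15905368710 − 12875774670 = 3029594040.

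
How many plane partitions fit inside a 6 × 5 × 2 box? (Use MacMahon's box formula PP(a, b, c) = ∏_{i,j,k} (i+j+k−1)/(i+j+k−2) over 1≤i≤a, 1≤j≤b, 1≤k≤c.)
PP(6, 5, 2) = 60984

Evaluate the triple product over i = 1..6, j = 1..5, k = 1..2. The factors are (2/1) · (3/2) · (3/2) · (4/3) · (4/3) · (5/4) · (5/4) · (6/5) · … (60 factors total). The numerators and denominators telescope so the product is an integer; carrying out the multiplication exactly gives PP(6, 5, 2) = 60984.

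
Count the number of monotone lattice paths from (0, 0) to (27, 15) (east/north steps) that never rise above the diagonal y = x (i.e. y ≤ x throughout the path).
Number of paths = 45812198536

By the reflection principle (André's argument), the number of monotone paths to (27, 15) with n ≤ m that never go above y = x is C(42, 27) − C(42, 28) = 98672427616 − 52860229080 = 45812198536.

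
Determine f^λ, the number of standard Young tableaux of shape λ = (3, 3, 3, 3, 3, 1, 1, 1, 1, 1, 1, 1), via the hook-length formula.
# SYT of shape (3, 3, 3, 3, 3, 1, 1, 1, 1, 1, 1, 1) = 10744272

Hook-length formula: f^λ = n! / Π hook(c), product over all cells c of the Young diagram. For λ = (3, 3, 3, 3, 3, 1, 1, 1, 1, 1, 1, 1), n = 22 boxes. Hook lengths by row (left-to-right, top-to-bottom): [14, 6, 5]; [13, 5, 4]; [12, 4, 3]; [11, 3, 2]; [10, 2, 1]; [7]; [6]; [5]; [4]; [3]; [2]; [1]. Product of hooks = 104613949440000. So f^λ = 22! / 104613949440000 = 1124000727777607680000 / 104613949440000 = 10744272.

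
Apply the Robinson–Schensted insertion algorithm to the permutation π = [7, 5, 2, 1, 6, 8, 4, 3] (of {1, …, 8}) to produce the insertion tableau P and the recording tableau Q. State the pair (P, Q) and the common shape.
P = [1, 3, 8] / [2, 4] / [5, 6] / [7];  Q = [1, 5, 6] / [2, 7] / [3, 8] / [4];  common shape = (3, 2, 2, 1)

Row-insert the values π_1, π_2, … into P one at a time, bumping the leftmost entry strictly greater than the inserted value down to the next row. The recording tableau Q records, in position (i, j), the step at which that cell was added to P.
  Insert 7 (step 1): P = [7];  Q = [1]
  Insert 5 (step 2): P = [5] / [7];  Q = [1] / [2]
  Insert 2 (step 3): P = [2] / [5] / [7];  Q = [1] / [2] / [3]
  Insert 1 (step 4): P = [1] / [2] / [5] / [7];  Q = [1] / [2] / [3] / [4]
  Insert 6 (step 5): P = [1, 6] / [2] / [5] / [7];  Q = [1, 5] / [2] / [3] / [4]
  Insert 8 (step 6): P = [1, 6, 8] / [2] / [5] / [7];  Q = [1, 5, 6] / [2] / [3] / [4]
  Insert 4 (step 7): P = [1, 4, 8] / [2, 6] / [5] / [7];  Q = [1, 5, 6] / [2, 7] / [3] / [4]
  Insert 3 (step 8): P = [1, 3, 8] / [2, 4] / [5, 6] / [7];  Q = [1, 5, 6] / [2, 7] / [3, 8] / [4]
Final shape: (3, 2, 2, 1).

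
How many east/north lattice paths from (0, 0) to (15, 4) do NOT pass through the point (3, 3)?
Number of paths = 3616

Total paths from (0, 0) to (15, 4): C(19, 15) = 3876. Paths through (3, 3): (paths (0, 0) → (3, 3)) × (paths (3, 3) → (15, 4)) = C(6, 3) · C(13, 12) = 20 · 13 = 260. Avoidance count = 3876 − 260 = 3616.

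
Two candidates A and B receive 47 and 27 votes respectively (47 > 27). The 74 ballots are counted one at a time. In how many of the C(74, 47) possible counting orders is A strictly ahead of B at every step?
Strict-lead orderings = 31746685884854648960

Total orderings of the 74 votes with 47 for A: C(74, 47) = 117462737773962201152. By the Bertrand ballot formula (Cycle Lemma / reflection principle), the number of orderings in which A is strictly ahead of B throughout is (p − q)/(p + q) · C(p + q, p) = (47 − 27)/(47 + 27) · 117462737773962201152 = 31746685884854648960.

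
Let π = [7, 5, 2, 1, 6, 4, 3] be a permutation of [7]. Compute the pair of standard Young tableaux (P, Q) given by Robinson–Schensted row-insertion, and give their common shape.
P = [1, 3] / [2, 4] / [5, 6] / [7];  Q = [1, 5] / [2, 6] / [3, 7] / [4];  common shape = (2, 2, 2, 1)

Row-insert the values π_1, π_2, … into P one at a time, bumping the leftmost entry strictly greater than the inserted value down to the next row. The recording tableau Q records, in position (i, j), the step at which that cell was added to P.
  Insert 7 (step 1): P = [7];  Q = [1]
  Insert 5 (step 2): P = [5] / [7];  Q = [1] / [2]
  Insert 2 (step 3): P = [2] / [5] / [7];  Q = [1] / [2] / [3]
  Insert 1 (step 4): P = [1] / [2] / [5] / [7];  Q = [1] / [2] / [3] / [4]
  Insert 6 (step 5): P = [1, 6] / [2] / [5] / [7];  Q = [1, 5] / [2] / [3] / [4]
  Insert 4 (step 6): P = [1, 4] / [2, 6] / [5] / [7];  Q = [1, 5] / [2, 6] / [3] / [4]
  Insert 3 (step 7): P = [1, 3] / [2, 4] / [5, 6] / [7];  Q = [1, 5] / [2, 6] / [3, 7] / [4]
Final shape: (2, 2, 2, 1).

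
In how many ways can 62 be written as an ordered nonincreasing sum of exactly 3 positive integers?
p(62, 3 parts) = 320

Partitions of n into exactly k parts are in bijection with partitions of n − k into at most k parts (subtract 1 from each part). So p(62, exactly 3) = p(59, parts ≤ 3). Computing via the recurrence p(m, j) = p(m, j−1) + p(m−j, j) gives 320.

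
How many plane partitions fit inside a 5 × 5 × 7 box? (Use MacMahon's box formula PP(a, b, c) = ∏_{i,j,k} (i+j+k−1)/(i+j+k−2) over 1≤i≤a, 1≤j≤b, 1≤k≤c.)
PP(5, 5, 7) = 30107635272

Evaluate the triple product over i = 1..5, j = 1..5, k = 1..7. The factors are (2/1) · (3/2) · (4/3) · (5/4) · (6/5) · (7/6) · (8/7) · (3/2) · … (175 factors total). The numerators and denominators telescope so the product is an integer; carrying out the multiplication exactly gives PP(5, 5, 7) = 30107635272.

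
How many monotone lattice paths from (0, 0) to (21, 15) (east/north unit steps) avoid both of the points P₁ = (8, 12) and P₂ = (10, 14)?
Number of paths = 5482894128

Inclusion–exclusion. Total paths: C(36, 21) = 5567902560. Through P₁: C(20, 8)·C(16, 13) = 70543200. Through P₂: C(24, 10)·C(12, 11) = 23535072. Since P₁ is strictly southwest of P₂, a monotone path through both must visit P₁ then P₂; paths through both = C(20, 8)·C(4, 2)·C(12, 11) = 9069840. Avoid both = 5567902560 − 70543200 − 23535072 + 9069840 = 5482894128.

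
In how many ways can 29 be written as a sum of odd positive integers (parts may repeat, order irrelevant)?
p_odd(29) = 256

Enumerate partitions using only odd parts via the recurrence o(n, m) = o(n, m−2) + o(n−m, m) over odd m, starting from the largest odd part ≤ n. This gives p_odd(29) = 256. (Euler's theorem: equals the count of distinct-part partitions.)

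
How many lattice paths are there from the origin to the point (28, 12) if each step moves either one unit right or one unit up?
Number of paths = 5586853480

A monotone lattice path from (0, 0) to (28, 12) consists of 28 east steps and 12 north steps in some order, so it is determined by which 28 of the 40 steps are east. The count is C(40, 28) = 5586853480.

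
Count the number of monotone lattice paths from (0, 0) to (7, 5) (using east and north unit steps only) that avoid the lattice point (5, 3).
Number of paths = 456

Total paths from (0, 0) to (7, 5): C(12, 7) = 792. Paths through (5, 3): (paths (0, 0) → (5, 3)) × (paths (5, 3) → (7, 5)) = C(8, 5) · C(4, 2) = 56 · 6 = 336. Avoidance count = 792 − 336 = 456.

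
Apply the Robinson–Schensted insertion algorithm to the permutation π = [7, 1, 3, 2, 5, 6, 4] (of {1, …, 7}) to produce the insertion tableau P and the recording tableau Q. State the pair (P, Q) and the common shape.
P = [1, 2, 4, 6] / [3, 5] / [7];  Q = [1, 3, 5, 6] / [2, 7] / [4];  common shape = (4, 2, 1)

Row-insert the values π_1, π_2, … into P one at a time, bumping the leftmost entry strictly greater than the inserted value down to the next row. The recording tableau Q records, in position (i, j), the step at which that cell was added to P.
  Insert 7 (step 1): P = [7];  Q = [1]
  Insert 1 (step 2): P = [1] / [7];  Q = [1] / [2]
  Insert 3 (step 3): P = [1, 3] / [7];  Q = [1, 3] / [2]
  Insert 2 (step 4): P = [1, 2] / [3] / [7];  Q = [1, 3] / [2] / [4]
  Insert 5 (step 5): P = [1, 2, 5] / [3] / [7];  Q = [1, 3, 5] / [2] / [4]
  Insert 6 (step 6): P = [1, 2, 5, 6] / [3] / [7];  Q = [1, 3, 5, 6] / [2] / [4]
  Insert 4 (step 7): P = [1, 2, 4, 6] / [3, 5] / [7];  Q = [1, 3, 5, 6] / [2, 7] / [4]
Final shape: (4, 2, 1).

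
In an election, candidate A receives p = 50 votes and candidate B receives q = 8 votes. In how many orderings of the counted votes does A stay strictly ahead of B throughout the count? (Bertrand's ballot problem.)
Strict-lead orderings = 1388025639

Total orderings of the 58 votes with 50 for A: C(58, 50) = 1916797311. By the Bertrand ballot formula (Cycle Lemma / reflection principle), the number of orderings in which A is strictly ahead of B throughout is (p − q)/(p + q) · C(p + q, p) = (50 − 8)/(50 + 8) · 1916797311 = 1388025639.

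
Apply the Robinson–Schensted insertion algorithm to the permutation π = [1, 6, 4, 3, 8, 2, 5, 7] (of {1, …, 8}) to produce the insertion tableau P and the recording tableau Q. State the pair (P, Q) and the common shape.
P = [1, 2, 5, 7] / [3, 8] / [4] / [6];  Q = [1, 2, 5, 8] / [3, 7] / [4] / [6];  common shape = (4, 2, 1, 1)

Row-insert the values π_1, π_2, … into P one at a time, bumping the leftmost entry strictly greater than the inserted value down to the next row. The recording tableau Q records, in position (i, j), the step at which that cell was added to P.
  Insert 1 (step 1): P = [1];  Q = [1]
  Insert 6 (step 2): P = [1, 6];  Q = [1, 2]
  Insert 4 (step 3): P = [1, 4] / [6];  Q = [1, 2] / [3]
  Insert 3 (step 4): P = [1, 3] / [4] / [6];  Q = [1, 2] / [3] / [4]
  Insert 8 (step 5): P = [1, 3, 8] / [4] / [6];  Q = [1, 2, 5] / [3] / [4]
  Insert 2 (step 6): P = [1, 2, 8] / [3] / [4] / [6];  Q = [1, 2, 5] / [3] / [4] / [6]
  Insert 5 (step 7): P = [1, 2, 5] / [3, 8] / [4] / [6];  Q = [1, 2, 5] / [3, 7] / [4] / [6]
  Insert 7 (step 8): P = [1, 2, 5, 7] / [3, 8] / [4] / [6];  Q = [1, 2, 5, 8] / [3, 7] / [4] / [6]
Final shape: (4, 2, 1, 1).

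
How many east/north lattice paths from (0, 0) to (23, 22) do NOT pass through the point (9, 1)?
Number of paths = 4093515769800

Total paths from (0, 0) to (23, 22): C(45, 23) = 4116715363800. Paths through (9, 1): (paths (0, 0) → (9, 1)) × (paths (9, 1) → (23, 22)) = C(10, 9) · C(35, 14) = 10 · 2319959400 = 23199594000. Avoidance count = 4116715363800 − 23199594000 = 4093515769800.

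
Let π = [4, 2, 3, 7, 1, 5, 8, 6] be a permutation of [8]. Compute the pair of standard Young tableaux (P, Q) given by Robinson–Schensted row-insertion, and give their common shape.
P = [1, 3, 5, 6] / [2, 7, 8] / [4];  Q = [1, 3, 4, 7] / [2, 6, 8] / [5];  common shape = (4, 3, 1)

Row-insert the values π_1, π_2, … into P one at a time, bumping the leftmost entry strictly greater than the inserted value down to the next row. The recording tableau Q records, in position (i, j), the step at which that cell was added to P.
  Insert 4 (step 1): P = [4];  Q = [1]
  Insert 2 (step 2): P = [2] / [4];  Q = [1] / [2]
  Insert 3 (step 3): P = [2, 3] / [4];  Q = [1, 3] / [2]
  Insert 7 (step 4): P = [2, 3, 7] / [4];  Q = [1, 3, 4] / [2]
  Insert 1 (step 5): P = [1, 3, 7] / [2] / [4];  Q = [1, 3, 4] / [2] / [5]
  Insert 5 (step 6): P = [1, 3, 5] / [2, 7] / [4];  Q = [1, 3, 4] / [2, 6] / [5]
  Insert 8 (step 7): P = [1, 3, 5, 8] / [2, 7] / [4];  Q = [1, 3, 4, 7] / [2, 6] / [5]
  Insert 6 (step 8): P = [1, 3, 5, 6] / [2, 7, 8] / [4];  Q = [1, 3, 4, 7] / [2, 6, 8] / [5]
Final shape: (4, 3, 1).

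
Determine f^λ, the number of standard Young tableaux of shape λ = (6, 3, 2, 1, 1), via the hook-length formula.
# SYT of shape (6, 3, 2, 1, 1) = 20592

Hook-length formula: f^λ = n! / Π hook(c), product over all cells c of the Young diagram. For λ = (6, 3, 2, 1, 1), n = 13 boxes. Hook lengths by row (left-to-right, top-to-bottom): [10, 7, 5, 3, 2, 1]; [6, 3, 1]; [4, 1]; [2]; [1]. Product of hooks = 302400. So f^λ = 13! / 302400 = 6227020800 / 302400 = 20592.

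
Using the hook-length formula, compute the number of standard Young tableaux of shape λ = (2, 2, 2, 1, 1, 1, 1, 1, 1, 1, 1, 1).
# SYT of shape (2, 2, 2, 1, 1, 1, 1, 1, 1, 1, 1, 1) = 350

Hook-length formula: f^λ = n! / Π hook(c), product over all cells c of the Young diagram. For λ = (2, 2, 2, 1, 1, 1, 1, 1, 1, 1, 1, 1), n = 15 boxes. Hook lengths by row (left-to-right, top-to-bottom): [13, 3]; [12, 2]; [11, 1]; [9]; [8]; [7]; [6]; [5]; [4]; [3]; [2]; [1]. Product of hooks = 3736212480. So f^λ = 15! / 3736212480 = 1307674368000 / 3736212480 = 350.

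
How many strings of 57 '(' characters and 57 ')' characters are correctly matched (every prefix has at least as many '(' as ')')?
C_57 = 26700952856774851904245220912664

These balanced parentheses are counted by the Catalan number C_n = (1/(n + 1)) · C(2n, n). For n = 57: C_57 = (1/58) · C(114, 57) = 1548655265692941410446222812934512/58 = 26700952856774851904245220912664.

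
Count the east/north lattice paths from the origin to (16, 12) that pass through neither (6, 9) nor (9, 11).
Number of paths = 28047045

Inclusion–exclusion. Total paths: C(28, 16) = 30421755. Through P₁: C(15, 6)·C(13, 10) = 1431430. Through P₂: C(20, 9)·C(8, 7) = 1343680. Since P₁ is strictly southwest of P₂, a monotone path through both must visit P₁ then P₂; paths through both = C(15, 6)·C(5, 3)·C(8, 7) = 400400. Avoid both = 30421755 − 1431430 − 1343680 + 400400 = 28047045.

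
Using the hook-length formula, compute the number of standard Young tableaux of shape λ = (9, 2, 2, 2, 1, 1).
# SYT of shape (9, 2, 2, 2, 1, 1) = 318240

Hook-length formula: f^λ = n! / Π hook(c), product over all cells c of the Young diagram. For λ = (9, 2, 2, 2, 1, 1), n = 17 boxes. Hook lengths by row (left-to-right, top-to-bottom): [14, 11, 7, 6, 5, 4, 3, 2, 1]; [6, 3]; [5, 2]; [4, 1]; [2]; [1]. Product of hooks = 1117670400. So f^λ = 17! / 1117670400 = 355687428096000 / 1117670400 = 318240.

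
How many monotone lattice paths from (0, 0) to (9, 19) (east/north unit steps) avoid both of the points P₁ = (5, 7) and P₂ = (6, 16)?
Number of paths = 4131600

Inclusion–exclusion. Total paths: C(28, 9) = 6906900. Through P₁: C(12, 5)·C(16, 4) = 1441440. Through P₂: C(22, 6)·C(6, 3) = 1492260. Since P₁ is strictly southwest of P₂, a monotone path through both must visit P₁ then P₂; paths through both = C(12, 5)·C(10, 1)·C(6, 3) = 158400. Avoid both = 6906900 − 1441440 − 1492260 + 158400 = 4131600.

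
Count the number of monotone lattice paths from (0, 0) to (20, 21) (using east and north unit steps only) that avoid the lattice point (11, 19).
Number of paths = 266124435720

Total paths from (0, 0) to (20, 21): C(41, 20) = 269128937220. Paths through (11, 19): (paths (0, 0) → (11, 19)) × (paths (11, 19) → (20, 21)) = C(30, 11) · C(11, 9) = 54627300 · 55 = 3004501500. Avoidance count = 269128937220 − 3004501500 = 266124435720.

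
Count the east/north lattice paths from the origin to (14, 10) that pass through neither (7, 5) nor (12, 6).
Number of paths = 1126812

Inclusion–exclusion. Total paths: C(24, 14) = 1961256. Through P₁: C(12, 7)·C(12, 7) = 627264. Through P₂: C(18, 12)·C(6, 2) = 278460. Since P₁ is strictly southwest of P₂, a monotone path through both must visit P₁ then P₂; paths through both = C(12, 7)·C(6, 5)·C(6, 2) = 71280. Avoid both = 1961256 − 627264 − 278460 + 71280 = 1126812.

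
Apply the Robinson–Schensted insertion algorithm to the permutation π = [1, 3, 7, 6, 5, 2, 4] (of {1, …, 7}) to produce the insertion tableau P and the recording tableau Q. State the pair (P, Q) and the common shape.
P = [1, 2, 4] / [3, 5] / [6] / [7];  Q = [1, 2, 3] / [4, 7] / [5] / [6];  common shape = (3, 2, 1, 1)

Row-insert the values π_1, π_2, … into P one at a time, bumping the leftmost entry strictly greater than the inserted value down to the next row. The recording tableau Q records, in position (i, j), the step at which that cell was added to P.
  Insert 1 (step 1): P = [1];  Q = [1]
  Insert 3 (step 2): P = [1, 3];  Q = [1, 2]
  Insert 7 (step 3): P = [1, 3, 7];  Q = [1, 2, 3]
  Insert 6 (step 4): P = [1, 3, 6] / [7];  Q = [1, 2, 3] / [4]
  Insert 5 (step 5): P = [1, 3, 5] / [6] / [7];  Q = [1, 2, 3] / [4] / [5]
  Insert 2 (step 6): P = [1, 2, 5] / [3] / [6] / [7];  Q = [1, 2, 3] / [4] / [5] / [6]
  Insert 4 (step 7): P = [1, 2, 4] / [3, 5] / [6] / [7];  Q = [1, 2, 3] / [4, 7] / [5] / [6]
Final shape: (3, 2, 1, 1).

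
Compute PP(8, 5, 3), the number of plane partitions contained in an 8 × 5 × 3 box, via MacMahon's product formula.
PP(8, 5, 3) = 61408347

Evaluate the triple product over i = 1..8, j = 1..5, k = 1..3. The factors are (2/1) · (3/2) · (4/3) · (3/2) · (4/3) · (5/4) · (4/3) · (5/4) · … (120 factors total). The numerators and denominators telescope so the product is an integer; carrying out the multiplication exactly gives PP(8, 5, 3) = 61408347.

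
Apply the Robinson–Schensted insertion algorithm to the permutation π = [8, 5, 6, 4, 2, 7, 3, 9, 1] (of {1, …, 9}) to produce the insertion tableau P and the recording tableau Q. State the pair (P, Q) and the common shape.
P = [1, 3, 7, 9] / [2, 6] / [4] / [5] / [8];  Q = [1, 3, 6, 8] / [2, 7] / [4] / [5] / [9];  common shape = (4, 2, 1, 1, 1)

Row-insert the values π_1, π_2, … into P one at a time, bumping the leftmost entry strictly greater than the inserted value down to the next row. The recording tableau Q records, in position (i, j), the step at which that cell was added to P.
  Insert 8 (step 1): P = [8];  Q = [1]
  Insert 5 (step 2): P = [5] / [8];  Q = [1] / [2]
  Insert 6 (step 3): P = [5, 6] / [8];  Q = [1, 3] / [2]
  Insert 4 (step 4): P = [4, 6] / [5] / [8];  Q = [1, 3] / [2] / [4]
  Insert 2 (step 5): P = [2, 6] / [4] / [5] / [8];  Q = [1, 3] / [2] / [4] / [5]
  Insert 7 (step 6): P = [2, 6, 7] / [4] / [5] / [8];  Q = [1, 3, 6] / [2] / [4] / [5]
  Insert 3 (step 7): P = [2, 3, 7] / [4, 6] / [5] / [8];  Q = [1, 3, 6] / [2, 7] / [4] / [5]
  Insert 9 (step 8): P = [2, 3, 7, 9] / [4, 6] / [5] / [8];  Q = [1, 3, 6, 8] / [2, 7] / [4] / [5]
  Insert 1 (step 9): P = [1, 3, 7, 9] / [2, 6] / [4] / [5] / [8];  Q = [1, 3, 6, 8] / [2, 7] / [4] / [5] / [9]
Final shape: (4, 2, 1, 1, 1).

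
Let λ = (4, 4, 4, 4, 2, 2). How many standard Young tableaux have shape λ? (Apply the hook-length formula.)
# SYT of shape (4, 4, 4, 4, 2, 2) = 13856700

Hook-length formula: f^λ = n! / Π hook(c), product over all cells c of the Young diagram. For λ = (4, 4, 4, 4, 2, 2), n = 20 boxes. Hook lengths by row (left-to-right, top-to-bottom): [9, 8, 5, 4]; [8, 7, 4, 3]; [7, 6, 3, 2]; [6, 5, 2, 1]; [3, 2]; [2, 1]. Product of hooks = 175575859200. So f^λ = 20! / 175575859200 = 2432902008176640000 / 175575859200 = 13856700.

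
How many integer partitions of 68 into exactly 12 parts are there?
p(68, 12 parts) = 210005

Partitions of n into exactly k parts are in bijection with partitions of n − k into at most k parts (subtract 1 from each part). So p(68, exactly 12) = p(56, parts ≤ 12). Computing via the recurrence p(m, j) = p(m, j−1) + p(m−j, j) gives 210005.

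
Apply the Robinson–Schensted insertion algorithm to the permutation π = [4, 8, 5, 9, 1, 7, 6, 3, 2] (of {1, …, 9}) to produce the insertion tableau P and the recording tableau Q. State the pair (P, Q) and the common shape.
P = [1, 2, 6] / [3, 5] / [4, 9] / [7] / [8];  Q = [1, 2, 4] / [3, 6] / [5, 7] / [8] / [9];  common shape = (3, 2, 2, 1, 1)

Row-insert the values π_1, π_2, … into P one at a time, bumping the leftmost entry strictly greater than the inserted value down to the next row. The recording tableau Q records, in position (i, j), the step at which that cell was added to P.
  Insert 4 (step 1): P = [4];  Q = [1]
  Insert 8 (step 2): P = [4, 8];  Q = [1, 2]
  Insert 5 (step 3): P = [4, 5] / [8];  Q = [1, 2] / [3]
  Insert 9 (step 4): P = [4, 5, 9] / [8];  Q = [1, 2, 4] / [3]
  Insert 1 (step 5): P = [1, 5, 9] / [4] / [8];  Q = [1, 2, 4] / [3] / [5]
  Insert 7 (step 6): P = [1, 5, 7] / [4, 9] / [8];  Q = [1, 2, 4] / [3, 6] / [5]
  Insert 6 (step 7): P = [1, 5, 6] / [4, 7] / [8, 9];  Q = [1, 2, 4] / [3, 6] / [5, 7]
  Insert 3 (step 8): P = [1, 3, 6] / [4, 5] / [7, 9] / [8];  Q = [1, 2, 4] / [3, 6] / [5, 7] / [8]
  Insert 2 (step 9): P = [1, 2, 6] / [3, 5] / [4, 9] / [7] / [8];  Q = [1, 2, 4] / [3, 6] / [5, 7] / [8] / [9]
Final shape: (3, 2, 2, 1, 1).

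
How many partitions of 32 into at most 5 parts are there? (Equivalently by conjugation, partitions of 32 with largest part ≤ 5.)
p(32, parts ≤ 5) = 831

Use the recurrence p(n, m) = p(n, m−1) + p(n−m, m): either the largest part is < m (count p(n, m−1)) or the largest part is exactly m (remove one copy of m, count p(n−m, m)). With p(0, ·) = 1 this gives p(32, parts ≤ 5) = 831. (By conjugating Young diagrams, this also counts partitions of 32 into at most 5 parts.)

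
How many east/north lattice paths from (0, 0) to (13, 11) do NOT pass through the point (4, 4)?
Number of paths = 1695344

Total paths from (0, 0) to (13, 11): C(24, 13) = 2496144. Paths through (4, 4): (paths (0, 0) → (4, 4)) × (paths (4, 4) → (13, 11)) = C(8, 4) · C(16, 9) = 70 · 11440 = 800800. Avoidance count = 2496144 − 800800 = 1695344.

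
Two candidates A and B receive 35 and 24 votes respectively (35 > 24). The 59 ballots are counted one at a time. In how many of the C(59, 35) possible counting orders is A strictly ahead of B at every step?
Strict-lead orderings = 4032978938683695

Total orderings of the 59 votes with 35 for A: C(59, 35) = 21631432489303455. By the Bertrand ballot formula (Cycle Lemma / reflection principle), the number of orderings in which A is strictly ahead of B throughout is (p − q)/(p + q) · C(p + q, p) = (35 − 24)/(35 + 24) · 21631432489303455 = 4032978938683695.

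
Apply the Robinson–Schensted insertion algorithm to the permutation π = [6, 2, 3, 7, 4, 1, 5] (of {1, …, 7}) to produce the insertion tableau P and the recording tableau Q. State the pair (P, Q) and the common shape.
P = [1, 3, 4, 5] / [2, 7] / [6];  Q = [1, 3, 4, 7] / [2, 5] / [6];  common shape = (4, 2, 1)

Row-insert the values π_1, π_2, … into P one at a time, bumping the leftmost entry strictly greater than the inserted value down to the next row. The recording tableau Q records, in position (i, j), the step at which that cell was added to P.
  Insert 6 (step 1): P = [6];  Q = [1]
  Insert 2 (step 2): P = [2] / [6];  Q = [1] / [2]
  Insert 3 (step 3): P = [2, 3] / [6];  Q = [1, 3] / [2]
  Insert 7 (step 4): P = [2, 3, 7] / [6];  Q = [1, 3, 4] / [2]
  Insert 4 (step 5): P = [2, 3, 4] / [6, 7];  Q = [1, 3, 4] / [2, 5]
  Insert 1 (step 6): P = [1, 3, 4] / [2, 7] / [6];  Q = [1, 3, 4] / [2, 5] / [6]
  Insert 5 (step 7): P = [1, 3, 4, 5] / [2, 7] / [6];  Q = [1, 3, 4, 7] / [2, 5] / [6]
Final shape: (4, 2, 1).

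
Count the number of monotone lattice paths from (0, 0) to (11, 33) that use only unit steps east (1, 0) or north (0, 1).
Number of paths = 7669339132

A monotone lattice path from (0, 0) to (11, 33) consists of 11 east steps and 33 north steps in some order, so it is determined by which 11 of the 44 steps are east. The count is C(44, 11) = 7669339132.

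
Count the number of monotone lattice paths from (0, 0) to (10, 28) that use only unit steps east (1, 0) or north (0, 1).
Number of paths = 472733756

A monotone lattice path from (0, 0) to (10, 28) consists of 10 east steps and 28 north steps in some order, so it is determined by which 10 of the 38 steps are east. The count is C(38, 10) = 472733756.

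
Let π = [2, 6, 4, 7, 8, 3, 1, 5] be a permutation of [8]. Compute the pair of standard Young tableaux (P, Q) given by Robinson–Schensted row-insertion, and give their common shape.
P = [1, 3, 5, 8] / [2, 7] / [4] / [6];  Q = [1, 2, 4, 5] / [3, 8] / [6] / [7];  common shape = (4, 2, 1, 1)

Row-insert the values π_1, π_2, … into P one at a time, bumping the leftmost entry strictly greater than the inserted value down to the next row. The recording tableau Q records, in position (i, j), the step at which that cell was added to P.
  Insert 2 (step 1): P = [2];  Q = [1]
  Insert 6 (step 2): P = [2, 6];  Q = [1, 2]
  Insert 4 (step 3): P = [2, 4] / [6];  Q = [1, 2] / [3]
  Insert 7 (step 4): P = [2, 4, 7] / [6];  Q = [1, 2, 4] / [3]
  Insert 8 (step 5): P = [2, 4, 7, 8] / [6];  Q = [1, 2, 4, 5] / [3]
  Insert 3 (step 6): P = [2, 3, 7, 8] / [4] / [6];  Q = [1, 2, 4, 5] / [3] / [6]
  Insert 1 (step 7): P = [1, 3, 7, 8] / [2] / [4] / [6];  Q = [1, 2, 4, 5] / [3] / [6] / [7]
  Insert 5 (step 8): P = [1, 3, 5, 8] / [2, 7] / [4] / [6];  Q = [1, 2, 4, 5] / [3, 8] / [6] / [7]
Final shape: (4, 2, 1, 1).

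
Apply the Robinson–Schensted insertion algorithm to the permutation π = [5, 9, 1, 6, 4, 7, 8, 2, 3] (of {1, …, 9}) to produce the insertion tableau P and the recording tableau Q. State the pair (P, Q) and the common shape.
P = [1, 2, 3, 8] / [4, 6, 7] / [5] / [9];  Q = [1, 2, 6, 7] / [3, 4, 9] / [5] / [8];  common shape = (4, 3, 1, 1)

Row-insert the values π_1, π_2, … into P one at a time, bumping the leftmost entry strictly greater than the inserted value down to the next row. The recording tableau Q records, in position (i, j), the step at which that cell was added to P.
  Insert 5 (step 1): P = [5];  Q = [1]
  Insert 9 (step 2): P = [5, 9];  Q = [1, 2]
  Insert 1 (step 3): P = [1, 9] / [5];  Q = [1, 2] / [3]
  Insert 6 (step 4): P = [1, 6] / [5, 9];  Q = [1, 2] / [3, 4]
  Insert 4 (step 5): P = [1, 4] / [5, 6] / [9];  Q = [1, 2] / [3, 4] / [5]
  Insert 7 (step 6): P = [1, 4, 7] / [5, 6] / [9];  Q = [1, 2, 6] / [3, 4] / [5]
  Insert 8 (step 7): P = [1, 4, 7, 8] / [5, 6] / [9];  Q = [1, 2, 6, 7] / [3, 4] / [5]
  Insert 2 (step 8): P = [1, 2, 7, 8] / [4, 6] / [5] / [9];  Q = [1, 2, 6, 7] / [3, 4] / [5] / [8]
  Insert 3 (step 9): P = [1, 2, 3, 8] / [4, 6, 7] / [5] / [9];  Q = [1, 2, 6, 7] / [3, 4, 9] / [5] / [8]
Final shape: (4, 3, 1, 1).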